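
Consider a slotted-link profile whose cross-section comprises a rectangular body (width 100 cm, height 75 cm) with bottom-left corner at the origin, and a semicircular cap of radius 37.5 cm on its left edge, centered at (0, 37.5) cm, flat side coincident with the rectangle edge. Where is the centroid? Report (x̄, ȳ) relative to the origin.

x̄ = 35.00 cm, ȳ = 37.50 cm

rectangular body: A = 100 × 75 = 7500.00, centroid at (50.00, 37.50).
semicircular end: A = ½π·37.5² = 2208.93, centroid at (-15.92, 37.50).
ΣA = 9708.93 cm², ΣAx̄ = 339843.75 cm³, ΣAȳ = 364084.96 cm³.
x̄ = 339843.75/9708.93 = 35.00 cm; ȳ = 364084.96/9708.93 = 37.50 cm.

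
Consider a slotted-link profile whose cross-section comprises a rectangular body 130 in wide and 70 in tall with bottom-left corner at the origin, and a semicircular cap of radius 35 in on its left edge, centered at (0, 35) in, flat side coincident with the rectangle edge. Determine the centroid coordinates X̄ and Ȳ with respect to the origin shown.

X̄ = 51.06 in, Ȳ = 35.00 in

rectangular body: A = 130 × 70 = 9100.00, centroid at (65.00, 35.00).
semicircular end: A = ½π·35² = 1924.23, centroid at (-14.85, 35.00).
ΣA = 11024.23 in²
ΣAX̄ = (9100.00)(65.00) + (1924.23)(-14.85) = 562916.67 in³
ΣAȲ = (9100.00)(35.00) + (1924.23)(35.00) = 385847.89 in³
X̄ = 562916.67 / 11024.23 = 51.06 in
Ȳ = 385847.89 / 11024.23 = 35.00 in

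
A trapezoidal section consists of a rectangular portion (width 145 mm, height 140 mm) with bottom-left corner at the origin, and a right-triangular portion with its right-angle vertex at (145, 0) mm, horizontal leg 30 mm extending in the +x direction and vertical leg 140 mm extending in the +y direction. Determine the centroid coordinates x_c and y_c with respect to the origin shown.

rectangular portion: A = 145 × 140 = 20300.00, centroid at (72.50, 70.00).
triangular portion: A = ½·30·140 = 2100.00, centroid at (155.00, 46.67).
ΣA = 22400.00 mm²
ΣAx_c = (20300.00)(72.50) + (2100.00)(155.00) = 1797250.00 mm³
ΣAy_c = (20300.00)(70.00) + (2100.00)(46.67) = 1519000.00 mm³
x_c = 1797250.00 / 22400.00 = 80.23 mm
y_c = 1519000.00 / 22400.00 = 67.81 mm

x_c = 80.23 mm, y_c = 67.81 mm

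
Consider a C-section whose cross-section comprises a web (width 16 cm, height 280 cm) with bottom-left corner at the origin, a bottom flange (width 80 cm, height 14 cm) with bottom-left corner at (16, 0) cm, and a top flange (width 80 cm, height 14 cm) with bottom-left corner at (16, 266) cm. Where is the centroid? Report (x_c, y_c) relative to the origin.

x_c = 24.00 cm, y_c = 140.00 cm

Part | A | x̄ᵢ | ȳᵢ | A·x̄ᵢ | A·ȳᵢ
web | 4480.00 | 8.00 | 140.00 | 35840.00 | 627200.00
bottom flange | 1120.00 | 56.00 | 7.00 | 62720.00 | 7840.00
top flange | 1120.00 | 56.00 | 273.00 | 62720.00 | 305760.00
Σ | 6720.00 |  |  | 161280.00 | 940800.00
x_c = 161280.00 / 6720.00 = 24.00 cm
y_c = 940800.00 / 6720.00 = 140.00 cm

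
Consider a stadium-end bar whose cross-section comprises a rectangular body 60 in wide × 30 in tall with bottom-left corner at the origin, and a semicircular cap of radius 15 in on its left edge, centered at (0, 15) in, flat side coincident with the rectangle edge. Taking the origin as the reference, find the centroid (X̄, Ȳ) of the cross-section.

X̄ = 24.03 in, Ȳ = 15.00 in

rectangular body: A = 60 × 30 = 1800.00, centroid at (30.00, 15.00).
semicircular end: A = ½π·15² = 353.43, centroid at (-6.37, 15.00).
ΣA = 2153.43 in²
ΣAX̄ = (1800.00)(30.00) + (353.43)(-6.37) = 51750.00 in³
ΣAȲ = (1800.00)(15.00) + (353.43)(15.00) = 32301.44 in³
X̄ = 51750.00 / 2153.43 = 24.03 in
Ȳ = 32301.44 / 2153.43 = 15.00 in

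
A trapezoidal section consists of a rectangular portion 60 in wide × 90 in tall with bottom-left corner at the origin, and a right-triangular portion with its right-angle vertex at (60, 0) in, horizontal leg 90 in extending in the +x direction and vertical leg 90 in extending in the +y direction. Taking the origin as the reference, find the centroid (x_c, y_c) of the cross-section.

x_c = 55.71 in, y_c = 38.57 in

Part | A | x̄ᵢ | ȳᵢ | A·x̄ᵢ | A·ȳᵢ
rectangular portion | 5400.00 | 30.00 | 45.00 | 162000.00 | 243000.00
triangular portion | 4050.00 | 90.00 | 30.00 | 364500.00 | 121500.00
Σ | 9450.00 |  |  | 526500.00 | 364500.00
x_c = 526500.00 / 9450.00 = 55.71 in
y_c = 364500.00 / 9450.00 = 38.57 in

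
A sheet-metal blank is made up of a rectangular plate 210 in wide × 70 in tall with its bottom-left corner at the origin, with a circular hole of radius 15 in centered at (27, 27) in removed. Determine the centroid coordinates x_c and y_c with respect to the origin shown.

x_c = 108.94 in, y_c = 35.40 in

plate: A = 210 × 70 = 14700.00, centroid at (105.00, 35.00).
hole: A = −π·15² = -706.86, centroid at (27.00, 27.00).
ΣA = 13993.14 in², ΣAx_c = 1524414.82 in³, ΣAy_c = 495414.82 in³.
x_c = 1524414.82/13993.14 = 108.94 in; y_c = 495414.82/13993.14 = 35.40 in.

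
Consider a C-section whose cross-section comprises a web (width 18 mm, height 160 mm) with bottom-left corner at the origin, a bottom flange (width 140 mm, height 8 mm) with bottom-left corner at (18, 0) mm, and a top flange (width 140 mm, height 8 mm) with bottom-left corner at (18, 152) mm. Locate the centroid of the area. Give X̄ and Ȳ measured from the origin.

Part | A | x̄ᵢ | ȳᵢ | A·x̄ᵢ | A·ȳᵢ
web | 2880.00 | 9.00 | 80.00 | 25920.00 | 230400.00
bottom flange | 1120.00 | 88.00 | 4.00 | 98560.00 | 4480.00
top flange | 1120.00 | 88.00 | 156.00 | 98560.00 | 174720.00
Σ | 5120.00 |  |  | 223040.00 | 409600.00
X̄ = 223040.00 / 5120.00 = 43.56 mm
Ȳ = 409600.00 / 5120.00 = 80.00 mm

X̄ = 43.56 mm, Ȳ = 80.00 mm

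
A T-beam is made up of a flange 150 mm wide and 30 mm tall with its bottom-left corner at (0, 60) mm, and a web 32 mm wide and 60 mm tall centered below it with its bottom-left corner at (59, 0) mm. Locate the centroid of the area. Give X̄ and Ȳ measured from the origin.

X̄ = 75.00 mm, Ȳ = 61.54 mm

web: A = 32 × 60 = 1920.00, centroid at (75.00, 30.00).
flange: A = 150 × 30 = 4500.00, centroid at (75.00, 75.00).
ΣA = 6420.00 mm², ΣAX̄ = 481500.00 mm³, ΣAȲ = 395100.00 mm³.
X̄ = 481500.00/6420.00 = 75.00 mm; Ȳ = 395100.00/6420.00 = 61.54 mm.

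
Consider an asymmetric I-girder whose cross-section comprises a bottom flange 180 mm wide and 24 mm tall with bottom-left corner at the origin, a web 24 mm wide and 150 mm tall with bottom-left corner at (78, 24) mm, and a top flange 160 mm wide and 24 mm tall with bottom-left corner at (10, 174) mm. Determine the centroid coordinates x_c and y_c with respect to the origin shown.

x_c = 90.00 mm, y_c = 95.45 mm

bottom flange: A = 180 × 24 = 4320.00, centroid at (90.00, 12.00).
web: A = 24 × 150 = 3600.00, centroid at (90.00, 99.00).
top flange: A = 160 × 24 = 3840.00, centroid at (90.00, 186.00).
ΣA = 11760.00 mm², ΣAx_c = 1058400.00 mm³, ΣAy_c = 1122480.00 mm³.
x_c = 1058400.00/11760.00 = 90.00 mm; y_c = 1122480.00/11760.00 = 95.45 mm.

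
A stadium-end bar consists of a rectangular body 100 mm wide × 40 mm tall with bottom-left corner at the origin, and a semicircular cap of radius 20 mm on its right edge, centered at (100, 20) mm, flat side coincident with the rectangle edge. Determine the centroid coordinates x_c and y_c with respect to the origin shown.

Part | A | x̄ᵢ | ȳᵢ | A·x̄ᵢ | A·ȳᵢ
rectangular body | 4000.00 | 50.00 | 20.00 | 200000.00 | 80000.00
semicircular end | 628.32 | 108.49 | 20.00 | 68165.19 | 12566.37
Σ | 4628.32 |  |  | 268165.19 | 92566.37
x_c = 268165.19 / 4628.32 = 57.94 mm
y_c = 92566.37 / 4628.32 = 20.00 mm

x_c = 57.94 mm, y_c = 20.00 mm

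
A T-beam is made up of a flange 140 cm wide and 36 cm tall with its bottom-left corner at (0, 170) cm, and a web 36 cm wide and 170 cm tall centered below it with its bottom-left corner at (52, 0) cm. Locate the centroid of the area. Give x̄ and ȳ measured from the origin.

web: A = 36 × 170 = 6120.00, centroid at (70.00, 85.00).
flange: A = 140 × 36 = 5040.00, centroid at (70.00, 188.00).
ΣA = 11160.00 cm², ΣAx̄ = 781200.00 cm³, ΣAȳ = 1467720.00 cm³.
x̄ = 781200.00/11160.00 = 70.00 cm; ȳ = 1467720.00/11160.00 = 131.52 cm.

x̄ = 70.00 cm, ȳ = 131.52 cm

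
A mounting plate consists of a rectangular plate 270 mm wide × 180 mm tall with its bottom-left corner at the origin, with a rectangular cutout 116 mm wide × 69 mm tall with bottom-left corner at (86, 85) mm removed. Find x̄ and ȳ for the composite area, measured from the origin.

x̄ = 133.23 mm, ȳ = 84.18 mm

Part | A | x̄ᵢ | ȳᵢ | A·x̄ᵢ | A·ȳᵢ
plate | 48600.00 | 135.00 | 90.00 | 6561000.00 | 4374000.00
hole | -8004.00 | 144.00 | 119.50 | -1152576.00 | -956478.00
Σ | 40596.00 |  |  | 5408424.00 | 3417522.00
x̄ = 5408424.00 / 40596.00 = 133.23 mm
ȳ = 3417522.00 / 40596.00 = 84.18 mm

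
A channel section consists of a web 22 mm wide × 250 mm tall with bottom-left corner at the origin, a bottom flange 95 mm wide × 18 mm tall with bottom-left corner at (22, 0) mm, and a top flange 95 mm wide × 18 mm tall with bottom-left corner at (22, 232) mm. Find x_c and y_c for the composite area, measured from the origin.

web: A = 22 × 250 = 5500.00, centroid at (11.00, 125.00).
bottom flange: A = 95 × 18 = 1710.00, centroid at (69.50, 9.00).
top flange: A = 95 × 18 = 1710.00, centroid at (69.50, 241.00).
ΣA = 8920.00 mm²
ΣAx_c = (5500.00)(11.00) + (1710.00)(69.50) + (1710.00)(69.50) = 298190.00 mm³
ΣAy_c = (5500.00)(125.00) + (1710.00)(9.00) + (1710.00)(241.00) = 1115000.00 mm³
x_c = 298190.00 / 8920.00 = 33.43 mm
y_c = 1115000.00 / 8920.00 = 125.00 mm

x_c = 33.43 mm, y_c = 125.00 mm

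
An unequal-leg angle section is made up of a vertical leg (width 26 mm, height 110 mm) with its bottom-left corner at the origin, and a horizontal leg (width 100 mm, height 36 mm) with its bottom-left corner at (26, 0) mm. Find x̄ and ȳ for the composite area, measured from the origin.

vertical leg: A = 26 × 110 = 2860.00, centroid at (13.00, 55.00).
horizontal leg: A = 100 × 36 = 3600.00, centroid at (76.00, 18.00).
ΣA = 6460.00 mm²
ΣAx̄ = (2860.00)(13.00) + (3600.00)(76.00) = 310780.00 mm³
ΣAȳ = (2860.00)(55.00) + (3600.00)(18.00) = 222100.00 mm³
x̄ = 310780.00 / 6460.00 = 48.11 mm
ȳ = 222100.00 / 6460.00 = 34.38 mm

x̄ = 48.11 mm, ȳ = 34.38 mm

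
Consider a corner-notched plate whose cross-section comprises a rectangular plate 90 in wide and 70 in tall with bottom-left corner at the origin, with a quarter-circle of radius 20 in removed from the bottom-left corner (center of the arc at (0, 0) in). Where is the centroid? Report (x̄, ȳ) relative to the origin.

plate: A = 90 × 70 = 6300.00, centroid at (45.00, 35.00).
removed quarter-circle: A = −¼π·20² = -314.16, centroid at (8.49, 8.49).
ΣA = 5985.84 in², ΣAx̄ = 280833.33 in³, ΣAȳ = 217833.33 in³.
x̄ = 280833.33/5985.84 = 46.92 in; ȳ = 217833.33/5985.84 = 36.39 in.

x̄ = 46.92 in, ȳ = 36.39 in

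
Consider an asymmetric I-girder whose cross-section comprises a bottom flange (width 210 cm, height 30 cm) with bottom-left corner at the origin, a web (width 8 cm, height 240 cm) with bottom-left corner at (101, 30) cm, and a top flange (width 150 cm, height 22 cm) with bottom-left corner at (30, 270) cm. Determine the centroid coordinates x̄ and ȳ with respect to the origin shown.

Part | A | x̄ᵢ | ȳᵢ | A·x̄ᵢ | A·ȳᵢ
bottom flange | 6300.00 | 105.00 | 15.00 | 661500.00 | 94500.00
web | 1920.00 | 105.00 | 150.00 | 201600.00 | 288000.00
top flange | 3300.00 | 105.00 | 281.00 | 346500.00 | 927300.00
Σ | 11520.00 |  |  | 1209600.00 | 1309800.00
x̄ = 1209600.00 / 11520.00 = 105.00 cm
ȳ = 1309800.00 / 11520.00 = 113.70 cm

x̄ = 105.00 cm, ȳ = 113.70 cm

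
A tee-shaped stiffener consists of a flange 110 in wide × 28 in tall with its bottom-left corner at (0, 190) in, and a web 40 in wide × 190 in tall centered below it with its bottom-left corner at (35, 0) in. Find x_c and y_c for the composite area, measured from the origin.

x_c = 55.00 in, y_c = 126.43 in

web: A = 40 × 190 = 7600.00, centroid at (55.00, 95.00).
flange: A = 110 × 28 = 3080.00, centroid at (55.00, 204.00).
ΣA = 10680.00 in², ΣAx_c = 587400.00 in³, ΣAy_c = 1350320.00 in³.
x_c = 587400.00/10680.00 = 55.00 in; y_c = 1350320.00/10680.00 = 126.43 in.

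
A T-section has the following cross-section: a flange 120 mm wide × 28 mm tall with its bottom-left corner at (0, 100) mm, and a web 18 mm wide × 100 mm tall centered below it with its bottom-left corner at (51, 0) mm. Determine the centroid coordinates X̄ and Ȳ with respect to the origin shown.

Part | A | x̄ᵢ | ȳᵢ | A·x̄ᵢ | A·ȳᵢ
web | 1800.00 | 60.00 | 50.00 | 108000.00 | 90000.00
flange | 3360.00 | 60.00 | 114.00 | 201600.00 | 383040.00
Σ | 5160.00 |  |  | 309600.00 | 473040.00
X̄ = 309600.00 / 5160.00 = 60.00 mm
Ȳ = 473040.00 / 5160.00 = 91.67 mm

X̄ = 60.00 mm, Ȳ = 91.67 mm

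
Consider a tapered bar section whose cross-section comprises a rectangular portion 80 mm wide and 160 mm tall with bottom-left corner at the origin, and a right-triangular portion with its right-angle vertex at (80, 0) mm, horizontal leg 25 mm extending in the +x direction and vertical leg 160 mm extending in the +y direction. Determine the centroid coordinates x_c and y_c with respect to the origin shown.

x_c = 46.53 mm, y_c = 76.40 mm

rectangular portion: A = 80 × 160 = 12800.00, centroid at (40.00, 80.00).
triangular portion: A = ½·25·160 = 2000.00, centroid at (88.33, 53.33).
ΣA = 14800.00 mm²
ΣAx_c = (12800.00)(40.00) + (2000.00)(88.33) = 688666.67 mm³
ΣAy_c = (12800.00)(80.00) + (2000.00)(53.33) = 1130666.67 mm³
x_c = 688666.67 / 14800.00 = 46.53 mm
y_c = 1130666.67 / 14800.00 = 76.40 mm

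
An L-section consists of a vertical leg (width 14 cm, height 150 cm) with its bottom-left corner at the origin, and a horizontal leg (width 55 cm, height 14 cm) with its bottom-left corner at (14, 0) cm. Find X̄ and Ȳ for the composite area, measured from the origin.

vertical leg: A = 14 × 150 = 2100.00, centroid at (7.00, 75.00).
horizontal leg: A = 55 × 14 = 770.00, centroid at (41.50, 7.00).
ΣA = 2870.00 cm², ΣAX̄ = 46655.00 cm³, ΣAȲ = 162890.00 cm³.
X̄ = 46655.00/2870.00 = 16.26 cm; Ȳ = 162890.00/2870.00 = 56.76 cm.

X̄ = 16.26 cm, Ȳ = 56.76 cm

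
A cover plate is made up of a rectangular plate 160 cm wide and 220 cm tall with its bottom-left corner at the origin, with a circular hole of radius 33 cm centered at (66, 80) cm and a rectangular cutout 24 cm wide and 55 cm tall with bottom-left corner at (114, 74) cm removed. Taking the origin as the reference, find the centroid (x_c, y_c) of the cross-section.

x_c = 79.58 cm, y_c = 113.74 cm

plate: A = 160 × 220 = 35200.00, centroid at (80.00, 110.00).
hole 1: A = −π·33² = -3421.19, centroid at (66.00, 80.00).
hole 2: A = −(24 × 55) = -1320.00, centroid at (126.00, 101.50).
ΣA = 30458.81 cm²
ΣAx_c = (35200.00)(80.00) + (-3421.19)(66.00) + (-1320.00)(126.00) = 2423881.17 cm³
ΣAy_c = (35200.00)(110.00) + (-3421.19)(80.00) + (-1320.00)(101.50) = 3464324.45 cm³
x_c = 2423881.17 / 30458.81 = 79.58 cm
y_c = 3464324.45 / 30458.81 = 113.74 cm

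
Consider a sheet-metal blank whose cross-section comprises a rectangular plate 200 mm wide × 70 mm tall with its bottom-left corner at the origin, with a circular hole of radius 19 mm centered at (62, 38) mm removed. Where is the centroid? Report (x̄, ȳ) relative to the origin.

plate: A = 200 × 70 = 14000.00, centroid at (100.00, 35.00).
hole: A = −π·19² = -1134.11, centroid at (62.00, 38.00).
ΣA = 12865.89 mm²
ΣAx̄ = (14000.00)(100.00) + (-1134.11)(62.00) = 1329684.87 mm³
ΣAȳ = (14000.00)(35.00) + (-1134.11)(38.00) = 446903.63 mm³
x̄ = 1329684.87 / 12865.89 = 103.35 mm
ȳ = 446903.63 / 12865.89 = 34.74 mm

x̄ = 103.35 mm, ȳ = 34.74 mm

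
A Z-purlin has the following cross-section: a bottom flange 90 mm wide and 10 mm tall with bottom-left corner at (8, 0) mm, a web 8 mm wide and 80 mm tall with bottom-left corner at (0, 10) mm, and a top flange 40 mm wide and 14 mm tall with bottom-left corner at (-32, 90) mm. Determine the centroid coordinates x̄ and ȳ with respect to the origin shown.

x̄ = 20.73 mm, ȳ = 43.25 mm

bottom flange: A = 90 × 10 = 900.00, centroid at (53.00, 5.00).
web: A = 8 × 80 = 640.00, centroid at (4.00, 50.00).
top flange: A = 40 × 14 = 560.00, centroid at (-12.00, 97.00).
ΣA = 2100.00 mm², ΣAx̄ = 43540.00 mm³, ΣAȳ = 90820.00 mm³.
x̄ = 43540.00/2100.00 = 20.73 mm; ȳ = 90820.00/2100.00 = 43.25 mm.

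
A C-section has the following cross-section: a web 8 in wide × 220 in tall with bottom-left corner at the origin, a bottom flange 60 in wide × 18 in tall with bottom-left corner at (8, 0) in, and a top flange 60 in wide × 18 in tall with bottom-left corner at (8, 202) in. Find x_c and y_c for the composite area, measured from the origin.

x_c = 22.73 in, y_c = 110.00 in

web: A = 8 × 220 = 1760.00, centroid at (4.00, 110.00).
bottom flange: A = 60 × 18 = 1080.00, centroid at (38.00, 9.00).
top flange: A = 60 × 18 = 1080.00, centroid at (38.00, 211.00).
ΣA = 3920.00 in², ΣAx_c = 89120.00 in³, ΣAy_c = 431200.00 in³.
x_c = 89120.00/3920.00 = 22.73 in; y_c = 431200.00/3920.00 = 110.00 in.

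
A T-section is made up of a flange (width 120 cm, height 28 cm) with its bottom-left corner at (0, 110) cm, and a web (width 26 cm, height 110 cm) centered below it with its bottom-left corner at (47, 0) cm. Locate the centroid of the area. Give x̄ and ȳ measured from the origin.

web: A = 26 × 110 = 2860.00, centroid at (60.00, 55.00).
flange: A = 120 × 28 = 3360.00, centroid at (60.00, 124.00).
ΣA = 6220.00 cm²
ΣAx̄ = (2860.00)(60.00) + (3360.00)(60.00) = 373200.00 cm³
ΣAȳ = (2860.00)(55.00) + (3360.00)(124.00) = 573940.00 cm³
x̄ = 373200.00 / 6220.00 = 60.00 cm
ȳ = 573940.00 / 6220.00 = 92.27 cm

x̄ = 60.00 cm, ȳ = 92.27 cm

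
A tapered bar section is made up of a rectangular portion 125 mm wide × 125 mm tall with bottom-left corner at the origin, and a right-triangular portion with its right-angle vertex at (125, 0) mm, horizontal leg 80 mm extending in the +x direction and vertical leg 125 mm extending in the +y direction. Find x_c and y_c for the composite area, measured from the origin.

rectangular portion: A = 125 × 125 = 15625.00, centroid at (62.50, 62.50).
triangular portion: A = ½·80·125 = 5000.00, centroid at (151.67, 41.67).
ΣA = 20625.00 mm², ΣAx_c = 1734895.83 mm³, ΣAy_c = 1184895.83 mm³.
x_c = 1734895.83/20625.00 = 84.12 mm; y_c = 1184895.83/20625.00 = 57.45 mm.

x_c = 84.12 mm, y_c = 57.45 mm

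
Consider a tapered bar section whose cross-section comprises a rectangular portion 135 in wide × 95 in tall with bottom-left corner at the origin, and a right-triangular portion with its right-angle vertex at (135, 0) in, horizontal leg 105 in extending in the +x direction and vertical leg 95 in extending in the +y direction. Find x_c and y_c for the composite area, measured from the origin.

x_c = 96.20 in, y_c = 43.07 in

Part | A | x̄ᵢ | ȳᵢ | A·x̄ᵢ | A·ȳᵢ
rectangular portion | 12825.00 | 67.50 | 47.50 | 865687.50 | 609187.50
triangular portion | 4987.50 | 170.00 | 31.67 | 847875.00 | 157937.50
Σ | 17812.50 |  |  | 1713562.50 | 767125.00
x_c = 1713562.50 / 17812.50 = 96.20 in
y_c = 767125.00 / 17812.50 = 43.07 in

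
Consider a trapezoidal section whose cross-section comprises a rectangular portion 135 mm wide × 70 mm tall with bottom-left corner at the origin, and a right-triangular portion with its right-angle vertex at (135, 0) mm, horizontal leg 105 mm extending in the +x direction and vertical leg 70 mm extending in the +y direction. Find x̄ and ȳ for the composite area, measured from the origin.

rectangular portion: A = 135 × 70 = 9450.00, centroid at (67.50, 35.00).
triangular portion: A = ½·105·70 = 3675.00, centroid at (170.00, 23.33).
ΣA = 13125.00 mm²
ΣAx̄ = (9450.00)(67.50) + (3675.00)(170.00) = 1262625.00 mm³
ΣAȳ = (9450.00)(35.00) + (3675.00)(23.33) = 416500.00 mm³
x̄ = 1262625.00 / 13125.00 = 96.20 mm
ȳ = 416500.00 / 13125.00 = 31.73 mm

x̄ = 96.20 mm, ȳ = 31.73 mm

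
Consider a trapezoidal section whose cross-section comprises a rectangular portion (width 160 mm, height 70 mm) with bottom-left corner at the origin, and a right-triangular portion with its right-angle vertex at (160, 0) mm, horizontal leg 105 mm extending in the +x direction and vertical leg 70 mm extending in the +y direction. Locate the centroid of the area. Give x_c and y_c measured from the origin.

x_c = 108.41 mm, y_c = 32.12 mm

rectangular portion: A = 160 × 70 = 11200.00, centroid at (80.00, 35.00).
triangular portion: A = ½·105·70 = 3675.00, centroid at (195.00, 23.33).
ΣA = 14875.00 mm², ΣAx_c = 1612625.00 mm³, ΣAy_c = 477750.00 mm³.
x_c = 1612625.00/14875.00 = 108.41 mm; y_c = 477750.00/14875.00 = 32.12 mm.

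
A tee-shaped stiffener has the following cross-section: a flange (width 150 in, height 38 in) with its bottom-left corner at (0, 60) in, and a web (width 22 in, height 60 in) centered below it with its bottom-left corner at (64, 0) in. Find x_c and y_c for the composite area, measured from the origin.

web: A = 22 × 60 = 1320.00, centroid at (75.00, 30.00).
flange: A = 150 × 38 = 5700.00, centroid at (75.00, 79.00).
ΣA = 7020.00 in², ΣAx_c = 526500.00 in³, ΣAy_c = 489900.00 in³.
x_c = 526500.00/7020.00 = 75.00 in; y_c = 489900.00/7020.00 = 69.79 in.

x_c = 75.00 in, y_c = 69.79 in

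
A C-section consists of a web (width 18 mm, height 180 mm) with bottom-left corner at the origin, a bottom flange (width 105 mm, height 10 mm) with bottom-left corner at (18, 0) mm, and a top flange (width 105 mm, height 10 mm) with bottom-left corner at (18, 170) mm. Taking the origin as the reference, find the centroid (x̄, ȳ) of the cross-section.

x̄ = 33.19 mm, ȳ = 90.00 mm

web: A = 18 × 180 = 3240.00, centroid at (9.00, 90.00).
bottom flange: A = 105 × 10 = 1050.00, centroid at (70.50, 5.00).
top flange: A = 105 × 10 = 1050.00, centroid at (70.50, 175.00).
ΣA = 5340.00 mm²
ΣAx̄ = (3240.00)(9.00) + (1050.00)(70.50) + (1050.00)(70.50) = 177210.00 mm³
ΣAȳ = (3240.00)(90.00) + (1050.00)(5.00) + (1050.00)(175.00) = 480600.00 mm³
x̄ = 177210.00 / 5340.00 = 33.19 mm
ȳ = 480600.00 / 5340.00 = 90.00 mm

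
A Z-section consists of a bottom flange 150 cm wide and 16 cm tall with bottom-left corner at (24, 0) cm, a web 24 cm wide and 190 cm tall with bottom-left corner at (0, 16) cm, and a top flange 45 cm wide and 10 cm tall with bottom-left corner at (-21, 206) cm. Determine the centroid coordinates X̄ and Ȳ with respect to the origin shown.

X̄ = 39.54 cm, Ȳ = 83.71 cm

Part | A | x̄ᵢ | ȳᵢ | A·x̄ᵢ | A·ȳᵢ
bottom flange | 2400.00 | 99.00 | 8.00 | 237600.00 | 19200.00
web | 4560.00 | 12.00 | 111.00 | 54720.00 | 506160.00
top flange | 450.00 | 1.50 | 211.00 | 675.00 | 94950.00
Σ | 7410.00 |  |  | 292995.00 | 620310.00
X̄ = 292995.00 / 7410.00 = 39.54 cm
Ȳ = 620310.00 / 7410.00 = 83.71 cm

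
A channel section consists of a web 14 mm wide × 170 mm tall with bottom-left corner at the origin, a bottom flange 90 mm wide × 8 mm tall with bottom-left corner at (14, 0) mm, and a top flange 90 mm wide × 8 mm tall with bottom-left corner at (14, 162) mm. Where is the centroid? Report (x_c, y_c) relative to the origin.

web: A = 14 × 170 = 2380.00, centroid at (7.00, 85.00).
bottom flange: A = 90 × 8 = 720.00, centroid at (59.00, 4.00).
top flange: A = 90 × 8 = 720.00, centroid at (59.00, 166.00).
ΣA = 3820.00 mm², ΣAx_c = 101620.00 mm³, ΣAy_c = 324700.00 mm³.
x_c = 101620.00/3820.00 = 26.60 mm; y_c = 324700.00/3820.00 = 85.00 mm.

x_c = 26.60 mm, y_c = 85.00 mm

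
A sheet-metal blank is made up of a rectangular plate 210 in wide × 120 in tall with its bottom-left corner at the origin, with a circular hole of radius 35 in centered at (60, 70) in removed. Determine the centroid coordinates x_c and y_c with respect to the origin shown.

x_c = 113.11 in, y_c = 58.20 in

plate: A = 210 × 120 = 25200.00, centroid at (105.00, 60.00).
hole: A = −π·35² = -3848.45, centroid at (60.00, 70.00).
ΣA = 21351.55 in², ΣAx_c = 2415092.94 in³, ΣAy_c = 1242608.43 in³.
x_c = 2415092.94/21351.55 = 113.11 in; y_c = 1242608.43/21351.55 = 58.20 in.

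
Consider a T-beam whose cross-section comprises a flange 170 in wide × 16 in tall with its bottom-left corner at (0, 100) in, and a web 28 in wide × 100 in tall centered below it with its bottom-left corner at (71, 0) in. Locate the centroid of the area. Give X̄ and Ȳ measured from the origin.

X̄ = 85.00 in, Ȳ = 78.58 in

web: A = 28 × 100 = 2800.00, centroid at (85.00, 50.00).
flange: A = 170 × 16 = 2720.00, centroid at (85.00, 108.00).
ΣA = 5520.00 in²
ΣAX̄ = (2800.00)(85.00) + (2720.00)(85.00) = 469200.00 in³
ΣAȲ = (2800.00)(50.00) + (2720.00)(108.00) = 433760.00 in³
X̄ = 469200.00 / 5520.00 = 85.00 in
Ȳ = 433760.00 / 5520.00 = 78.58 in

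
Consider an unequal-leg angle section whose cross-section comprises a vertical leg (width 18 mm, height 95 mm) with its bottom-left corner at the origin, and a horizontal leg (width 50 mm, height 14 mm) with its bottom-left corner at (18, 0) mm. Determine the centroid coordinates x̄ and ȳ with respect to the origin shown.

Part | A | x̄ᵢ | ȳᵢ | A·x̄ᵢ | A·ȳᵢ
vertical leg | 1710.00 | 9.00 | 47.50 | 15390.00 | 81225.00
horizontal leg | 700.00 | 43.00 | 7.00 | 30100.00 | 4900.00
Σ | 2410.00 |  |  | 45490.00 | 86125.00
x̄ = 45490.00 / 2410.00 = 18.88 mm
ȳ = 86125.00 / 2410.00 = 35.74 mm

x̄ = 18.88 mm, ȳ = 35.74 mm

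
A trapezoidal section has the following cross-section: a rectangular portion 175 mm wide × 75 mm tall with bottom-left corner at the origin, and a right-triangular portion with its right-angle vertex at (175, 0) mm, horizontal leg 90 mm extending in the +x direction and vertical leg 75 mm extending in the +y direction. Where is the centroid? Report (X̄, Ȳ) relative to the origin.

X̄ = 111.53 mm, Ȳ = 34.94 mm

rectangular portion: A = 175 × 75 = 13125.00, centroid at (87.50, 37.50).
triangular portion: A = ½·90·75 = 3375.00, centroid at (205.00, 25.00).
ΣA = 16500.00 mm², ΣAX̄ = 1840312.50 mm³, ΣAȲ = 576562.50 mm³.
X̄ = 1840312.50/16500.00 = 111.53 mm; Ȳ = 576562.50/16500.00 = 34.94 mm.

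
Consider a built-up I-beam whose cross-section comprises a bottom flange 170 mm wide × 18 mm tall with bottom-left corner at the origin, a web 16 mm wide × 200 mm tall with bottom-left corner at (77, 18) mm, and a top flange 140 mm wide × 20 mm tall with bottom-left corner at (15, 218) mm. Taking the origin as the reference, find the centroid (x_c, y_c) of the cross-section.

bottom flange: A = 170 × 18 = 3060.00, centroid at (85.00, 9.00).
web: A = 16 × 200 = 3200.00, centroid at (85.00, 118.00).
top flange: A = 140 × 20 = 2800.00, centroid at (85.00, 228.00).
ΣA = 9060.00 mm²
ΣAx_c = (3060.00)(85.00) + (3200.00)(85.00) + (2800.00)(85.00) = 770100.00 mm³
ΣAy_c = (3060.00)(9.00) + (3200.00)(118.00) + (2800.00)(228.00) = 1043540.00 mm³
x_c = 770100.00 / 9060.00 = 85.00 mm
y_c = 1043540.00 / 9060.00 = 115.18 mm

x_c = 85.00 mm, y_c = 115.18 mm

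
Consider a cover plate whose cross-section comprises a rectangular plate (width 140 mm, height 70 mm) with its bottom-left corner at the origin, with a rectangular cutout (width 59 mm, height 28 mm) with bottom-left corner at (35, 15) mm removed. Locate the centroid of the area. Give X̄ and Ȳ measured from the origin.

Part | A | x̄ᵢ | ȳᵢ | A·x̄ᵢ | A·ȳᵢ
plate | 9800.00 | 70.00 | 35.00 | 686000.00 | 343000.00
hole | -1652.00 | 64.50 | 29.00 | -106554.00 | -47908.00
Σ | 8148.00 |  |  | 579446.00 | 295092.00
X̄ = 579446.00 / 8148.00 = 71.12 mm
Ȳ = 295092.00 / 8148.00 = 36.22 mm

X̄ = 71.12 mm, Ȳ = 36.22 mm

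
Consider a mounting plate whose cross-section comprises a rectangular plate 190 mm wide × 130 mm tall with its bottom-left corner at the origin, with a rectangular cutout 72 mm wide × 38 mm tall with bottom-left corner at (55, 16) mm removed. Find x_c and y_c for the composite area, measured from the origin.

plate: A = 190 × 130 = 24700.00, centroid at (95.00, 65.00).
hole: A = −(72 × 38) = -2736.00, centroid at (91.00, 35.00).
ΣA = 21964.00 mm²
ΣAx_c = (24700.00)(95.00) + (-2736.00)(91.00) = 2097524.00 mm³
ΣAy_c = (24700.00)(65.00) + (-2736.00)(35.00) = 1509740.00 mm³
x_c = 2097524.00 / 21964.00 = 95.50 mm
y_c = 1509740.00 / 21964.00 = 68.74 mm

x_c = 95.50 mm, y_c = 68.74 mm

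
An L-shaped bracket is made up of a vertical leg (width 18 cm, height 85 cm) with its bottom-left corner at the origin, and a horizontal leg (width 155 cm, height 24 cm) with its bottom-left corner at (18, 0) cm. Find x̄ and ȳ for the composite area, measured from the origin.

x̄ = 70.29 cm, ȳ = 20.89 cm

Part | A | x̄ᵢ | ȳᵢ | A·x̄ᵢ | A·ȳᵢ
vertical leg | 1530.00 | 9.00 | 42.50 | 13770.00 | 65025.00
horizontal leg | 3720.00 | 95.50 | 12.00 | 355260.00 | 44640.00
Σ | 5250.00 |  |  | 369030.00 | 109665.00
x̄ = 369030.00 / 5250.00 = 70.29 cm
ȳ = 109665.00 / 5250.00 = 20.89 cm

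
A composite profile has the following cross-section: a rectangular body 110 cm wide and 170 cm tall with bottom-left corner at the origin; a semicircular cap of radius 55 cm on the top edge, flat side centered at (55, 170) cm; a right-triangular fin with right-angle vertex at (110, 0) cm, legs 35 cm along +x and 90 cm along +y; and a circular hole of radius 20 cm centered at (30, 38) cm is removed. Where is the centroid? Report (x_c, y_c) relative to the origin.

x_c = 60.74 cm, y_c = 105.50 cm

rectangular body: A = 110 × 170 = 18700.00, centroid at (55.00, 85.00).
semicircular top: A = ½π·55² = 4751.66, centroid at (55.00, 193.34).
triangular fin: A = ½·35·90 = 1575.00, centroid at (121.67, 30.00).
hole: A = −π·20² = -1256.64, centroid at (30.00, 38.00).
ΣA = 23770.02 cm²
ΣAx_c = (18700.00)(55.00) + (4751.66)(55.00) + (1575.00)(121.67) + (-1256.64)(30.00) = 1443767.13 cm³
ΣAy_c = (18700.00)(85.00) + (4751.66)(193.34) + (1575.00)(30.00) + (-1256.64)(38.00) = 2507696.47 cm³
x_c = 1443767.13 / 23770.02 = 60.74 cm
y_c = 2507696.47 / 23770.02 = 105.50 cm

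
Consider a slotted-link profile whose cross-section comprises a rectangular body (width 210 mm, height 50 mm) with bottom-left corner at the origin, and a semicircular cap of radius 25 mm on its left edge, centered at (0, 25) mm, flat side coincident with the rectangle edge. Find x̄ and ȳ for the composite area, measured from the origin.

x̄ = 95.11 mm, ȳ = 25.00 mm

rectangular body: A = 210 × 50 = 10500.00, centroid at (105.00, 25.00).
semicircular end: A = ½π·25² = 981.75, centroid at (-10.61, 25.00).
ΣA = 11481.75 mm², ΣAx̄ = 1092083.33 mm³, ΣAȳ = 287043.69 mm³.
x̄ = 1092083.33/11481.75 = 95.11 mm; ȳ = 287043.69/11481.75 = 25.00 mm.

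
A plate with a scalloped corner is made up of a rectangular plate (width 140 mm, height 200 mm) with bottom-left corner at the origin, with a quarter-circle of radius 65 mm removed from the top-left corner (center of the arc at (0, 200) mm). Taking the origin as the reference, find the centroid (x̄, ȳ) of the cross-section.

plate: A = 140 × 200 = 28000.00, centroid at (70.00, 100.00).
removed quarter-circle: A = −¼π·65² = -3318.31, centroid at (27.59, 172.41).
ΣA = 24681.69 mm², ΣAx̄ = 1868458.33 mm³, ΣAȳ = 2227880.22 mm³.
x̄ = 1868458.33/24681.69 = 75.70 mm; ȳ = 2227880.22/24681.69 = 90.26 mm.

x̄ = 75.70 mm, ȳ = 90.26 mm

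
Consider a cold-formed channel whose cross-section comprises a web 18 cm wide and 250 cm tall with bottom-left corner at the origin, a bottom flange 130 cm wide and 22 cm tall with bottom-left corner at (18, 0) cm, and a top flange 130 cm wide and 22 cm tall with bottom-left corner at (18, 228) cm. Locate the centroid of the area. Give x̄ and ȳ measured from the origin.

x̄ = 50.42 cm, ȳ = 125.00 cm

web: A = 18 × 250 = 4500.00, centroid at (9.00, 125.00).
bottom flange: A = 130 × 22 = 2860.00, centroid at (83.00, 11.00).
top flange: A = 130 × 22 = 2860.00, centroid at (83.00, 239.00).
ΣA = 10220.00 cm², ΣAx̄ = 515260.00 cm³, ΣAȳ = 1277500.00 cm³.
x̄ = 515260.00/10220.00 = 50.42 cm; ȳ = 1277500.00/10220.00 = 125.00 cm.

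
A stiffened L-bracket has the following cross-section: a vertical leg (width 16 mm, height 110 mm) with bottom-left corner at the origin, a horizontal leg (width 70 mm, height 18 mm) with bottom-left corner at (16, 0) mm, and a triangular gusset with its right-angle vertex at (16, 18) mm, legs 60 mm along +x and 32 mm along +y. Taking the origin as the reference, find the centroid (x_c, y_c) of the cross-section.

vertical leg: A = 16 × 110 = 1760.00, centroid at (8.00, 55.00).
horizontal leg: A = 70 × 18 = 1260.00, centroid at (51.00, 9.00).
gusset: A = ½·60·32 = 960.00, centroid at (36.00, 28.67).
ΣA = 3980.00 mm²
ΣAx_c = (1760.00)(8.00) + (1260.00)(51.00) + (960.00)(36.00) = 112900.00 mm³
ΣAy_c = (1760.00)(55.00) + (1260.00)(9.00) + (960.00)(28.67) = 135660.00 mm³
x_c = 112900.00 / 3980.00 = 28.37 mm
y_c = 135660.00 / 3980.00 = 34.09 mm

x_c = 28.37 mm, y_c = 34.09 mm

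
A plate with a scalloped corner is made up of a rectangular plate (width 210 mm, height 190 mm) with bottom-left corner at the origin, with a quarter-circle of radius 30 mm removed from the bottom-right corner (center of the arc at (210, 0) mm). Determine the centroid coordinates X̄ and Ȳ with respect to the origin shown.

plate: A = 210 × 190 = 39900.00, centroid at (105.00, 95.00).
removed quarter-circle: A = −¼π·30² = -706.86, centroid at (197.27, 12.73).
ΣA = 39193.14 mm²
ΣAX̄ = (39900.00)(105.00) + (-706.86)(197.27) = 4050059.75 mm³
ΣAȲ = (39900.00)(95.00) + (-706.86)(12.73) = 3781500.00 mm³
X̄ = 4050059.75 / 39193.14 = 103.34 mm
Ȳ = 3781500.00 / 39193.14 = 96.48 mm

X̄ = 103.34 mm, Ȳ = 96.48 mm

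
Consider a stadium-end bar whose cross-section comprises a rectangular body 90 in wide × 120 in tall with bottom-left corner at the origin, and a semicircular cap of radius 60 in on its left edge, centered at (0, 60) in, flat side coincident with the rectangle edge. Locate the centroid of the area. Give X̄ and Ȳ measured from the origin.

rectangular body: A = 90 × 120 = 10800.00, centroid at (45.00, 60.00).
semicircular end: A = ½π·60² = 5654.87, centroid at (-25.46, 60.00).
ΣA = 16454.87 in²
ΣAX̄ = (10800.00)(45.00) + (5654.87)(-25.46) = 342000.00 in³
ΣAȲ = (10800.00)(60.00) + (5654.87)(60.00) = 987292.01 in³
X̄ = 342000.00 / 16454.87 = 20.78 in
Ȳ = 987292.01 / 16454.87 = 60.00 in

X̄ = 20.78 in, Ȳ = 60.00 in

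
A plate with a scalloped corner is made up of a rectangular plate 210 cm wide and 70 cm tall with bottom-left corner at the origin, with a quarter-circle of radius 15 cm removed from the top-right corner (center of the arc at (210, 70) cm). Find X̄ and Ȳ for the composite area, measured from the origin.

X̄ = 103.80 cm, Ȳ = 34.65 cm

plate: A = 210 × 70 = 14700.00, centroid at (105.00, 35.00).
removed quarter-circle: A = −¼π·15² = -176.71, centroid at (203.63, 63.63).
ΣA = 14523.29 cm², ΣAX̄ = 1507514.94 cm³, ΣAȲ = 503254.98 cm³.
X̄ = 1507514.94/14523.29 = 103.80 cm; Ȳ = 503254.98/14523.29 = 34.65 cm.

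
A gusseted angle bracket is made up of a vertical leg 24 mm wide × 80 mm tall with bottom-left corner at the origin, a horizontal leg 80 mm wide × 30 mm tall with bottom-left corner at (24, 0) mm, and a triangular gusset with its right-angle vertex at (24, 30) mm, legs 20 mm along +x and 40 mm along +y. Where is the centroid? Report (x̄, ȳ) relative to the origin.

x̄ = 40.02 mm, ȳ = 27.57 mm

vertical leg: A = 24 × 80 = 1920.00, centroid at (12.00, 40.00).
horizontal leg: A = 80 × 30 = 2400.00, centroid at (64.00, 15.00).
gusset: A = ½·20·40 = 400.00, centroid at (30.67, 43.33).
ΣA = 4720.00 mm², ΣAx̄ = 188906.67 mm³, ΣAȳ = 130133.33 mm³.
x̄ = 188906.67/4720.00 = 40.02 mm; ȳ = 130133.33/4720.00 = 27.57 mm.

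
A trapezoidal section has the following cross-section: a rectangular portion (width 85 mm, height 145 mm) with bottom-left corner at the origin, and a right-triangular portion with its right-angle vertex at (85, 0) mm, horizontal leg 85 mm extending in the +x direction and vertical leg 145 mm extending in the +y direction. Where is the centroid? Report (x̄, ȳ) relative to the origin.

x̄ = 66.11 mm, ȳ = 64.44 mm

rectangular portion: A = 85 × 145 = 12325.00, centroid at (42.50, 72.50).
triangular portion: A = ½·85·145 = 6162.50, centroid at (113.33, 48.33).
ΣA = 18487.50 mm², ΣAx̄ = 1222229.17 mm³, ΣAȳ = 1191416.67 mm³.
x̄ = 1222229.17/18487.50 = 66.11 mm; ȳ = 1191416.67/18487.50 = 64.44 mm.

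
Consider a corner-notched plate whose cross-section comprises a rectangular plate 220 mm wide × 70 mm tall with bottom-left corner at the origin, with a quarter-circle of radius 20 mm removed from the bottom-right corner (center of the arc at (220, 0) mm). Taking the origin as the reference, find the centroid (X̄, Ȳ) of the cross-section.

X̄ = 107.89 mm, Ȳ = 35.55 mm

Part | A | x̄ᵢ | ȳᵢ | A·x̄ᵢ | A·ȳᵢ
plate | 15400.00 | 110.00 | 35.00 | 1694000.00 | 539000.00
removed quarter-circle | -314.16 | 211.51 | 8.49 | -66448.37 | -2666.67
Σ | 15085.84 |  |  | 1627551.63 | 536333.33
X̄ = 1627551.63 / 15085.84 = 107.89 mm
Ȳ = 536333.33 / 15085.84 = 35.55 mm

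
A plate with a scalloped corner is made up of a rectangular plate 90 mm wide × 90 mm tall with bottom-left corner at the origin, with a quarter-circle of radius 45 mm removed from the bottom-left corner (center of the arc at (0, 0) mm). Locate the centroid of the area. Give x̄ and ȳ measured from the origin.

plate: A = 90 × 90 = 8100.00, centroid at (45.00, 45.00).
removed quarter-circle: A = −¼π·45² = -1590.43, centroid at (19.10, 19.10).
ΣA = 6509.57 mm²
ΣAx̄ = (8100.00)(45.00) + (-1590.43)(19.10) = 334125.00 mm³
ΣAȳ = (8100.00)(45.00) + (-1590.43)(19.10) = 334125.00 mm³
x̄ = 334125.00 / 6509.57 = 51.33 mm
ȳ = 334125.00 / 6509.57 = 51.33 mm

x̄ = 51.33 mm, ȳ = 51.33 mm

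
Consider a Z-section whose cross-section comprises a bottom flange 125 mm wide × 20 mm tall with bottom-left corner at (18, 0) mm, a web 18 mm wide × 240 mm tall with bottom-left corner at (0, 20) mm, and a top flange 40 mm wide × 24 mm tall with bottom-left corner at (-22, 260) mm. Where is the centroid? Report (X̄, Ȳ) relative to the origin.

bottom flange: A = 125 × 20 = 2500.00, centroid at (80.50, 10.00).
web: A = 18 × 240 = 4320.00, centroid at (9.00, 140.00).
top flange: A = 40 × 24 = 960.00, centroid at (-2.00, 272.00).
ΣA = 7780.00 mm²
ΣAX̄ = (2500.00)(80.50) + (4320.00)(9.00) + (960.00)(-2.00) = 238210.00 mm³
ΣAȲ = (2500.00)(10.00) + (4320.00)(140.00) + (960.00)(272.00) = 890920.00 mm³
X̄ = 238210.00 / 7780.00 = 30.62 mm
Ȳ = 890920.00 / 7780.00 = 114.51 mm

X̄ = 30.62 mm, Ȳ = 114.51 mm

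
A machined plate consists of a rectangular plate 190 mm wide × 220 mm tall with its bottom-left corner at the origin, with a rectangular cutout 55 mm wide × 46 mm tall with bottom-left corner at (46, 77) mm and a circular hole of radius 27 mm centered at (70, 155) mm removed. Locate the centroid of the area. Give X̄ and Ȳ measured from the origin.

X̄ = 98.02 mm, Ȳ = 107.90 mm

plate: A = 190 × 220 = 41800.00, centroid at (95.00, 110.00).
hole 1: A = −(55 × 46) = -2530.00, centroid at (73.50, 100.00).
hole 2: A = −π·27² = -2290.22, centroid at (70.00, 155.00).
ΣA = 36979.78 mm², ΣAX̄ = 3624729.53 mm³, ΣAȲ = 3990015.74 mm³.
X̄ = 3624729.53/36979.78 = 98.02 mm; Ȳ = 3990015.74/36979.78 = 107.90 mm.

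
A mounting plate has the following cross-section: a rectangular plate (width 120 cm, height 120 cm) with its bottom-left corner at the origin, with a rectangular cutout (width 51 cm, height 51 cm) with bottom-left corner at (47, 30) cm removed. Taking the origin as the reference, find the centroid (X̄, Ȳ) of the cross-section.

plate: A = 120 × 120 = 14400.00, centroid at (60.00, 60.00).
hole: A = −(51 × 51) = -2601.00, centroid at (72.50, 55.50).
ΣA = 11799.00 cm²
ΣAX̄ = (14400.00)(60.00) + (-2601.00)(72.50) = 675427.50 cm³
ΣAȲ = (14400.00)(60.00) + (-2601.00)(55.50) = 719644.50 cm³
X̄ = 675427.50 / 11799.00 = 57.24 cm
Ȳ = 719644.50 / 11799.00 = 60.99 cm

X̄ = 57.24 cm, Ȳ = 60.99 cm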